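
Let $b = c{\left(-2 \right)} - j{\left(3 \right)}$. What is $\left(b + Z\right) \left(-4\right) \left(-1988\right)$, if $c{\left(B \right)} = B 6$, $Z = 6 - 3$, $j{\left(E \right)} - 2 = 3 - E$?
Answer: $-87472$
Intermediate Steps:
$j{\left(E \right)} = 5 - E$ ($j{\left(E \right)} = 2 - \left(-3 + E\right) = 5 - E$)
$Z = 3$
$c{\left(B \right)} = 6 B$
$b = -14$ ($b = 6 \left(-2\right) - \left(5 - 3\right) = -12 - \left(5 - 3\right) = -12 - 2 = -14$)
$\left(b + Z\right) \left(-4\right) \left(-1988\right) = \left(-14 + 3\right) \left(-4\right) \left(-1988\right) = \left(-11\right) \left(-4\right) \left(-1988\right) = 44 \left(-1988\right) = -87472$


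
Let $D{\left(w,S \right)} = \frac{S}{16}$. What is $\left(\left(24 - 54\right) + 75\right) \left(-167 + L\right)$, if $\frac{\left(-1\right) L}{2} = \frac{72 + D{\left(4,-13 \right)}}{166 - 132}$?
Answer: $- \frac{123255}{16} \approx -7703.4$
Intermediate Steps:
$D{\left(w,S \right)} = \frac{S}{16}$ ($D{\left(w,S \right)} = S \frac{1}{16} = \frac{S}{16}$)
$L = - \frac{67}{16}$ ($L = - 2 \frac{72 + \frac{1}{16} \left(-13\right)}{166 - 132} = - 2 \frac{72 - \frac{13}{16}}{34} = - 2 \cdot \frac{1139}{16} \cdot \frac{1}{34} = \left(-2\right) \frac{67}{32} = - \frac{67}{16} \approx -4.1875$)
$\left(\left(24 - 54\right) + 75\right) \left(-167 + L\right) = \left(\left(24 - 54\right) + 75\right) \left(-167 - \frac{67}{16}\right) = \left(-30 + 75\right) \left(- \frac{2739}{16}\right) = 45 \left(- \frac{2739}{16}\right) = - \frac{123255}{16}$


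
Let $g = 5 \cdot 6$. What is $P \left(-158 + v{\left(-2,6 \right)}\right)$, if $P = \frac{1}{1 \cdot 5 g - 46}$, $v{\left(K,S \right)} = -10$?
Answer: $- \frac{21}{13} \approx -1.6154$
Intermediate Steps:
$g = 30$
$P = \frac{1}{104}$ ($P = \frac{1}{1 \cdot 5 \cdot 30 - 46} = \frac{1}{5 \cdot 30 - 46} = \frac{1}{150 - 46} = \frac{1}{104} \approx 0.0096154$)
$P \left(-158 + v{\left(-2,6 \right)}\right) = \frac{-158 - 10}{104} = \frac{1}{104} \left(-168\right) = - \frac{21}{13}$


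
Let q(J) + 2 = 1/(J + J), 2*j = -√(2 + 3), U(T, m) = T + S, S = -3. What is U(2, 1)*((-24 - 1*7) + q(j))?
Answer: 33 + √5/5 ≈ 33.447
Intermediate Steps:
U(T, m) = -3 + T (U(T, m) = T - 3 = -3 + T)
j = -√5/2 (j = (-√(2 + 3))/2 = (-√5)/2 = -√5/2 ≈ -1.1180)
q(J) = -2 + 1/(2*J) (q(J) = -2 + 1/(J + J) = -2 + 1/(2*J))
U(2, 1)*((-24 - 1*7) + q(j)) = (-3 + 2)*((-24 - 1*7) + (-2 + 1/(2*((-√5/2))))) = -((-24 - 7) + (-2 + (-2*√5/5)/2)) = -(-31 + (-2 - √5/5)) = -(-33 - √5/5) = 33 + √5/5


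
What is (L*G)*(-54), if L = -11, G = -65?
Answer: -38610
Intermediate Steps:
(L*G)*(-54) = -11*(-65)*(-54) = 715*(-54) = -38610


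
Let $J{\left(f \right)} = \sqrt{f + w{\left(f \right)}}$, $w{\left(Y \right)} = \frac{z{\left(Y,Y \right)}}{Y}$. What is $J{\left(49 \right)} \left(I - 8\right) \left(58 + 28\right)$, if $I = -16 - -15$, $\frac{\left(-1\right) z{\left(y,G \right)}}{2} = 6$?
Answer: $- \frac{774 \sqrt{2389}}{7} \approx -5404.4$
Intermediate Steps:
$z{\left(y,G \right)} = -12$ ($z{\left(y,G \right)} = \left(-2\right) 6 = -12$)
$w{\left(Y \right)} = - \frac{12}{Y}$
$I = -1$ ($I = -16 + 15 = -1$)
$J{\left(f \right)} = \sqrt{f - \frac{12}{f}}$
$J{\left(49 \right)} \left(I - 8\right) \left(58 + 28\right) = \sqrt{49 - \frac{12}{49}} \left(-1 - 8\right) \left(58 + 28\right) = \sqrt{49 - \frac{12}{49}} \left(\left(-9\right) 86\right) = \sqrt{49 - \frac{12}{49}} \left(-774\right) = \sqrt{\frac{2389}{49}} \left(-774\right) = \frac{\sqrt{2389}}{7} \left(-774\right) = - \frac{774 \sqrt{2389}}{7}$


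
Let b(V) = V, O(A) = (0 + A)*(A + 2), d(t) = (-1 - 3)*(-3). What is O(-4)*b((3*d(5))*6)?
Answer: 1728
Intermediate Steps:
d(t) = 12 (d(t) = -4*(-3) = 12)
O(A) = A*(2 + A)
O(-4)*b((3*d(5))*6) = (-4*(2 - 4))*((3*12)*6) = (-4*(-2))*(36*6) = 8*216 = 1728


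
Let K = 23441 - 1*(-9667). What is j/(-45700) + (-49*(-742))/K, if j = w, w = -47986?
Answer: 203142568/94564725 ≈ 2.1482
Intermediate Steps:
j = -47986
K = 33108 (K = 23441 + 9667 = 33108)
j/(-45700) + (-49*(-742))/K = -47986/(-45700) - 49*(-742)/33108 = -47986*(-1/45700) + 36358*(1/33108) = 23993/22850 + 18179/16554 = 203142568/94564725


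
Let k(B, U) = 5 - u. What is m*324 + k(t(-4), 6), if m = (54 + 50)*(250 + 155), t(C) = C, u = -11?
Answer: 13646896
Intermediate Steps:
k(B, U) = 16 (k(B, U) = 5 - 1*(-11) = 5 + 11 = 16)
m = 42120 (m = 104*405 = 42120)
m*324 + k(t(-4), 6) = 42120*324 + 16 = 13646880 + 16 = 13646896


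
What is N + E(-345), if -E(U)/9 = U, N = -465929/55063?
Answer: 170504686/55063 ≈ 3096.5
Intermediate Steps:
N = -465929/55063 (N = -465929*1/55063 = -465929/55063 ≈ -8.4617)
E(U) = -9*U
N + E(-345) = -465929/55063 - 9*(-345) = -465929/55063 + 3105 = 170504686/55063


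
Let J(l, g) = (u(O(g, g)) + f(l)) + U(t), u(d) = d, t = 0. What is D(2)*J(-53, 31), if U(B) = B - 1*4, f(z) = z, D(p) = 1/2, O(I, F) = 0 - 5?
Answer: -31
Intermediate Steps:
O(I, F) = -5
D(p) = ½
U(B) = -4 + B (U(B) = B - 4 = -4 + B)
J(l, g) = -9 + l (J(l, g) = (-5 + l) + (-4 + 0) = (-5 + l) - 4 = -9 + l)
D(2)*J(-53, 31) = (-9 - 53)/2 = (½)*(-62) = -31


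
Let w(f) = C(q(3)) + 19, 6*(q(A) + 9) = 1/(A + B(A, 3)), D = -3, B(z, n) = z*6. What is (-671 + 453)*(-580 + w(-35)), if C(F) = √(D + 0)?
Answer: 122298 - 218*I*√3 ≈ 1.223e+5 - 377.59*I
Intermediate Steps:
B(z, n) = 6*z
q(A) = -9 + 1/(42*A) (q(A) = -9 + 1/(6*(A + 6*A)) = -9 + 1/(6*((7*A))) = -9 + (1/(7*A))/6 = -9 + 1/(42*A))
C(F) = I*√3 (C(F) = √(-3 + 0) = √(-3) = I*√3)
w(f) = 19 + I*√3 (w(f) = I*√3 + 19 = 19 + I*√3)
(-671 + 453)*(-580 + w(-35)) = (-671 + 453)*(-580 + (19 + I*√3)) = -218*(-561 + I*√3) = 122298 - 218*I*√3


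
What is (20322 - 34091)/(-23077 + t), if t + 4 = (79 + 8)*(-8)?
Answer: 13769/23777 ≈ 0.57909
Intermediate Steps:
t = -700 (t = -4 + (79 + 8)*(-8) = -4 + 87*(-8) = -4 - 696 = -700)
(20322 - 34091)/(-23077 + t) = (20322 - 34091)/(-23077 - 700) = -13769/(-23777) = -13769*(-1/23777) = 13769/23777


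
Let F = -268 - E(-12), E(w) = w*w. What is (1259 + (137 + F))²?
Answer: 968256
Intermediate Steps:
E(w) = w²
F = -412 (F = -268 - 1*(-12)² = -268 - 1*144 = -268 - 144 = -412)
(1259 + (137 + F))² = (1259 + (137 - 412))² = (1259 - 275)² = 984² = 968256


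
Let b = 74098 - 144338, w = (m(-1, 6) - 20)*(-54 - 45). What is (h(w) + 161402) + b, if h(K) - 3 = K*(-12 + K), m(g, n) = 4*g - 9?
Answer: 10725250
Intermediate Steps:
m(g, n) = -9 + 4*g
w = 3267 (w = ((-9 + 4*(-1)) - 20)*(-54 - 45) = ((-9 - 4) - 20)*(-99) = (-13 - 20)*(-99) = -33*(-99) = 3267)
b = -70240
h(K) = 3 + K*(-12 + K)
(h(w) + 161402) + b = ((3 + 3267**2 - 12*3267) + 161402) - 70240 = ((3 + 10673289 - 39204) + 161402) - 70240 = (10634088 + 161402) - 70240 = 10795490 - 70240 = 10725250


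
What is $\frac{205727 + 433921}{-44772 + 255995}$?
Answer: $\frac{639648}{211223} \approx 3.0283$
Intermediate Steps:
$\frac{205727 + 433921}{-44772 + 255995} = \frac{639648}{211223}$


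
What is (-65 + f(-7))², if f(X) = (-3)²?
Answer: 3136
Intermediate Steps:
f(X) = 9
(-65 + f(-7))² = (-65 + 9)² = (-56)² = 3136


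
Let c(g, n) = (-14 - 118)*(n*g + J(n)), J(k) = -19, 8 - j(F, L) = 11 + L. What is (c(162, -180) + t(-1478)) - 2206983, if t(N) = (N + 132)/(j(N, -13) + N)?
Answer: 1207170103/734 ≈ 1.6446e+6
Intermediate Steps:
j(F, L) = -3 - L (j(F, L) = 8 - (11 + L) = 8 + (-11 - L) = -3 - L)
c(g, n) = 2508 - 132*g*n (c(g, n) = (-14 - 118)*(n*g - 19) = -132*(g*n - 19) = -132*(-19 + g*n) = 2508 - 132*g*n)
t(N) = (132 + N)/(10 + N) (t(N) = (N + 132)/((-3 - 1*(-13)) + N) = (132 + N)/((-3 + 13) + N) = (132 + N)/(10 + N))
(c(162, -180) + t(-1478)) - 2206983 = ((2508 - 132*162*(-180)) + (132 - 1478)/(10 - 1478)) - 2206983 = ((2508 + 3849120) - 1346/(-1468)) - 2206983 = (3851628 - 1/1468*(-1346)) - 2206983 = (3851628 + 673/734) - 2206983 = 2827095625/734 - 2206983 = 1207170103/734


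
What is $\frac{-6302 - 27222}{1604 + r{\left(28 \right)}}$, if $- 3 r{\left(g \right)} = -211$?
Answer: $- \frac{100572}{5023} \approx -20.022$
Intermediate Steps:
$r{\left(g \right)} = \frac{211}{3}$ ($r{\left(g \right)} = \left(- \frac{1}{3}\right) \left(-211\right) = \frac{211}{3}$)
$\frac{-6302 - 27222}{1604 + r{\left(28 \right)}} = \frac{-6302 - 27222}{1604 + \frac{211}{3}} = - \frac{33524}{\frac{5023}{3}} = \left(-33524\right) \frac{3}{5023} = - \frac{100572}{5023}$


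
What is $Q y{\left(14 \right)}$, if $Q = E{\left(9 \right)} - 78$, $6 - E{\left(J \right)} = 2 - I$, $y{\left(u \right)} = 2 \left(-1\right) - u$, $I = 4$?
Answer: $1120$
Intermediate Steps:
$y{\left(u \right)} = -2 - u$
$E{\left(J \right)} = 8$ ($E{\left(J \right)} = 6 - \left(2 - 4\right) = 6 - -2 = 6 + 2 = 8$)
$Q = -70$ ($Q = 8 - 78 = -70$)
$Q y{\left(14 \right)} = - 70 \left(-2 - 14\right) = \left(-70\right) \left(-16\right) = 1120$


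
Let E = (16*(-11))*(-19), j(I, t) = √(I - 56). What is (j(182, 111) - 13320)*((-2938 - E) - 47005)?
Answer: 709782840 - 159861*√14 ≈ 7.0918e+8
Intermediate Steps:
j(I, t) = √(-56 + I)
E = 3344 (E = -176*(-19) = 3344)
(j(182, 111) - 13320)*((-2938 - E) - 47005) = (√(-56 + 182) - 13320)*((-2938 - 1*3344) - 47005) = (√126 - 13320)*((-2938 - 3344) - 47005) = (3*√14 - 13320)*(-6282 - 47005) = (-13320 + 3*√14)*(-53287) = 709782840 - 159861*√14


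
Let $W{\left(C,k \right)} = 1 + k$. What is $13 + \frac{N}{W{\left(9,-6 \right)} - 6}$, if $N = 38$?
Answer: $\frac{105}{11} \approx 9.5455$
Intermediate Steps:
$13 + \frac{N}{W{\left(9,-6 \right)} - 6} = 13 + \frac{1}{\left(1 - 6\right) - 6} \cdot 38 = 13 + \frac{1}{-5 - 6} \cdot 38 = 13 + \frac{1}{-11} \cdot 38 = 13 - \frac{38}{11} = \frac{105}{11}$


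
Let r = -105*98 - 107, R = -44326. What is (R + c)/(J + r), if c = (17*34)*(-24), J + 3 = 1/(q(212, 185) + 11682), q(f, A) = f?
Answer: 692207012/123697599 ≈ 5.5960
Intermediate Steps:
J = -35681/11894 (J = -3 + 1/(212 + 11682) = -3 + 1/11894 = -35681/11894 ≈ -2.9999)
r = -10397 (r = -10290 - 107 = -10397)
c = -13872 (c = 578*(-24) = -13872)
(R + c)/(J + r) = (-44326 - 13872)/(-35681/11894 - 10397) = -58198/(-123697599/11894) = -58198*(-11894/123697599) = 692207012/123697599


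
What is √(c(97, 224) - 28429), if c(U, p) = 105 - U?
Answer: I*√28421 ≈ 168.59*I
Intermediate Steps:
√(c(97, 224) - 28429) = √((105 - 1*97) - 28429) = √((105 - 97) - 28429) = √(8 - 28429) = √(-28421) = I*√28421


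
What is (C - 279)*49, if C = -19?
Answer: -14602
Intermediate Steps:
(C - 279)*49 = (-19 - 279)*49 = -298*49 = -14602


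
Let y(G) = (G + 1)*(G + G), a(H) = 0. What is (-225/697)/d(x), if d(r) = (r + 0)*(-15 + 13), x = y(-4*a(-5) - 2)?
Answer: 225/5576 ≈ 0.040352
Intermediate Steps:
y(G) = 2*G*(1 + G) (y(G) = (1 + G)*(2*G) = 2*G*(1 + G))
x = 4 (x = 2*(-4*0 - 2)*(1 + (-4*0 - 2)) = 2*(0 - 2)*(1 + (0 - 2)) = 2*(-2)*(1 - 2) = 2*(-2)*(-1) = 4)
d(r) = -2*r (d(r) = r*(-2) = -2*r)
(-225/697)/d(x) = (-225/697)/((-2*4)) = -225*1/697/(-8) = -225/697*(-⅛) = 225/5576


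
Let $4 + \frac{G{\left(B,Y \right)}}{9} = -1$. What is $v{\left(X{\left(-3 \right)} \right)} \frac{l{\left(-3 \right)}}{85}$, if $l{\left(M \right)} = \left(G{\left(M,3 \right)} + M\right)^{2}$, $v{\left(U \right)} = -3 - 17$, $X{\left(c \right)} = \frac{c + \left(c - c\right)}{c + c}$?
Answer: $- \frac{9216}{17} \approx -542.12$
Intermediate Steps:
$G{\left(B,Y \right)} = -45$ ($G{\left(B,Y \right)} = -36 + 9 \left(-1\right) = -36 - 9 = -45$)
$X{\left(c \right)} = \frac{1}{2}$ ($X{\left(c \right)} = \frac{c + 0}{2 c} = c \frac{1}{2 c} = \frac{1}{2}$)
$v{\left(U \right)} = -20$ ($v{\left(U \right)} = -3 - 17 = -20$)
$l{\left(M \right)} = \left(-45 + M\right)^{2}$
$v{\left(X{\left(-3 \right)} \right)} \frac{l{\left(-3 \right)}}{85} = - 20 \frac{\left(-45 - 3\right)^{2}}{85} = - 20 \left(-48\right)^{2} \cdot \frac{1}{85} = - 20 \cdot 2304 \cdot \frac{1}{85} = \left(-20\right) \frac{2304}{85} = - \frac{9216}{17}$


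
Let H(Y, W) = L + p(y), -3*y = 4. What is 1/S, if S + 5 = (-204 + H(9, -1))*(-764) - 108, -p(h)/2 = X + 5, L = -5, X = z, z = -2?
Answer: 1/164147 ≈ 6.0921e-6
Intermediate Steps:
X = -2
y = -4/3 (y = -1/3*4 = -4/3 ≈ -1.3333)
p(h) = -6 (p(h) = -2*(-2 + 5) = -2*3 = -6)
H(Y, W) = -11 (H(Y, W) = -5 - 6 = -11)
S = 164147 (S = -5 + ((-204 - 11)*(-764) - 108) = -5 + (-215*(-764) - 108) = -5 + (164260 - 108) = -5 + 164152 = 164147)
1/S = 1/164147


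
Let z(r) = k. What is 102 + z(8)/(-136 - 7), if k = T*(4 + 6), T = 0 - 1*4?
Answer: 14626/143 ≈ 102.28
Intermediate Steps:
T = -4 (T = 0 - 4 = -4)
k = -40 (k = -4*(4 + 6) = -4*10 = -40)
z(r) = -40
102 + z(8)/(-136 - 7) = 102 - 40/(-136 - 7) = 102 - 40/(-143) = 102 - 40*(-1/143) = 102 + 40/143 = 14626/143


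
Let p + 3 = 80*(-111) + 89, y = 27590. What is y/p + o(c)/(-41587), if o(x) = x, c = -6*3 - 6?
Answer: -573587137/182858039 ≈ -3.1368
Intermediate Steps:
c = -24 (c = -18 - 6 = -24)
p = -8794 (p = -3 + (80*(-111) + 89) = -3 + (-8880 + 89) = -3 - 8791 = -8794)
y/p + o(c)/(-41587) = 27590/(-8794) - 24/(-41587) = 27590*(-1/8794) - 24*(-1/41587) = -13795/4397 + 24/41587 = -573587137/182858039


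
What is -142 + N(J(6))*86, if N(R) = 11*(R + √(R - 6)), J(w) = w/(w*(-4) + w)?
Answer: -1372/3 + 946*I*√57/3 ≈ -457.33 + 2380.7*I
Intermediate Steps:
J(w) = -⅓ (J(w) = w/(-4*w + w) = w/((-3*w)) = w*(-1/(3*w)) = -⅓)
N(R) = 11*R + 11*√(-6 + R) (N(R) = 11*(R + √(-6 + R)) = 11*R + 11*√(-6 + R))
-142 + N(J(6))*86 = -142 + (11*(-⅓) + 11*√(-6 - ⅓))*86 = -142 + (-11/3 + 11*√(-19/3))*86 = -142 + (-11/3 + 11*(I*√57/3))*86 = -142 + (-11/3 + 11*I*√57/3)*86 = -142 + (-946/3 + 946*I*√57/3) = -1372/3 + 946*I*√57/3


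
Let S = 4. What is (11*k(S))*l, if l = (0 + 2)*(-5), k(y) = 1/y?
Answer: -55/2 ≈ -27.500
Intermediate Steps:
k(y) = 1/y
l = -10 (l = 2*(-5) = -10)
(11*k(S))*l = (11/4)*(-10) = -55/2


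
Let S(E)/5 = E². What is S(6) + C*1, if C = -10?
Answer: 170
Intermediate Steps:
S(E) = 5*E²
S(6) + C*1 = 5*6² - 10*1 = 5*36 - 10 = 180 - 10 = 170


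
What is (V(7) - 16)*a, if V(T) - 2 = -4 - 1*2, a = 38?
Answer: -760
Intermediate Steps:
V(T) = -4 (V(T) = 2 + (-4 - 1*2) = 2 + (-4 - 2) = 2 - 6 = -4)
(V(7) - 16)*a = (-4 - 16)*38 = -20*38 = -760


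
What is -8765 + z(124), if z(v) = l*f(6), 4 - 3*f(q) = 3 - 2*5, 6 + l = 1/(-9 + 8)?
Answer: -26372/3 ≈ -8790.7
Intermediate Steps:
l = -7 (l = -6 + 1/(-9 + 8) = -6 + 1/(-1) = -6 - 1 = -7)
f(q) = 11/3 (f(q) = 4/3 - (3 - 2*5)/3 = 4/3 - (3 - 10)/3 = 4/3 - ⅓*(-7) = 4/3 + 7/3 = 11/3)
z(v) = -77/3 (z(v) = -7*11/3 = -77/3)
-8765 + z(124) = -8765 - 77/3 = -26372/3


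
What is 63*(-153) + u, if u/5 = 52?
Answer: -9379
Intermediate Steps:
u = 260 (u = 5*52 = 260)
63*(-153) + u = 63*(-153) + 260 = -9639 + 260 = -9379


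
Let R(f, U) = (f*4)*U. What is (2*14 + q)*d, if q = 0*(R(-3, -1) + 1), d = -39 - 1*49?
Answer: -2464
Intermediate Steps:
R(f, U) = 4*U*f (R(f, U) = (4*f)*U = 4*U*f)
d = -88 (d = -39 - 49 = -88)
q = 0 (q = 0*(4*(-1)*(-3) + 1) = 0*(12 + 1) = 0*13 = 0)
(2*14 + q)*d = (2*14 + 0)*(-88) = (28 + 0)*(-88) = 28*(-88) = -2464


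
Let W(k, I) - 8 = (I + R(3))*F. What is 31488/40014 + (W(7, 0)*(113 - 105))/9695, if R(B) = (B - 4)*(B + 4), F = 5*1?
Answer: 49438856/64655955 ≈ 0.76464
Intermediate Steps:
F = 5
R(B) = (-4 + B)*(4 + B)
W(k, I) = -27 + 5*I (W(k, I) = 8 + (I + (-16 + 3²))*5 = 8 + (I + (-16 + 9))*5 = 8 + (I - 7)*5 = 8 + (-7 + I)*5 = 8 + (-35 + 5*I) = -27 + 5*I)
31488/40014 + (W(7, 0)*(113 - 105))/9695 = 31488/40014 + ((-27 + 5*0)*(113 - 105))/9695 = 31488*(1/40014) + ((-27 + 0)*8)*(1/9695) = 5248/6669 - 27*8*(1/9695) = 5248/6669 - 216*1/9695 = 5248/6669 - 216/9695 = 49438856/64655955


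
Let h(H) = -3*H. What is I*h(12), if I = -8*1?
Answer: 288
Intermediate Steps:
I = -8
I*h(12) = -(-24)*12 = -8*(-36) = 288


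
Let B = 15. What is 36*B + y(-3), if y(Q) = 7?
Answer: 547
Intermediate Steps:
36*B + y(-3) = 36*15 + 7 = 540 + 7 = 547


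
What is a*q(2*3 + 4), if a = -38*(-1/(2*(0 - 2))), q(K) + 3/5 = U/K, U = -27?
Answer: 627/20 ≈ 31.350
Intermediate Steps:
q(K) = -3/5 - 27/K
a = -19/2 (a = -38/((-2*(-2))) = -38/4 = -38*1/4 = -19/2 ≈ -9.5000)
a*q(2*3 + 4) = -19*(-3/5 - 27/(2*3 + 4))/2 = -19*(-3/5 - 27/(6 + 4))/2 = -19*(-3/5 - 27/10)/2 = -19/2*(-33/10) = 627/20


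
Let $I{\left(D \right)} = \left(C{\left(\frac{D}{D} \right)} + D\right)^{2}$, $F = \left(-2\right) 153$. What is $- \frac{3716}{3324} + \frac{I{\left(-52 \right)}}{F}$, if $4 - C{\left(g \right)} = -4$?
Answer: $- \frac{315515}{42381} \approx -7.4447$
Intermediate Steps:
$C{\left(g \right)} = 8$ ($C{\left(g \right)} = 4 - -4 = 4 + 4 = 8$)
$F = -306$
$I{\left(D \right)} = \left(8 + D\right)^{2}$
$- \frac{3716}{3324} + \frac{I{\left(-52 \right)}}{F} = - \frac{3716}{3324} + \frac{\left(8 - 52\right)^{2}}{-306} = \left(-3716\right) \frac{1}{3324} + \left(-44\right)^{2} \left(- \frac{1}{306}\right) = - \frac{929}{831} + 1936 \left(- \frac{1}{306}\right) = - \frac{929}{831} - \frac{968}{153} = - \frac{315515}{42381}$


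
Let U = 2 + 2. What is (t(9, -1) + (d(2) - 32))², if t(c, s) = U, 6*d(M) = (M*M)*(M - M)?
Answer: 784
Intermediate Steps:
d(M) = 0 (d(M) = ((M*M)*(M - M))/6 = (M²*0)/6 = (⅙)*0 = 0)
U = 4
t(c, s) = 4
(t(9, -1) + (d(2) - 32))² = (4 + (0 - 32))² = (4 - 32)² = (-28)² = 784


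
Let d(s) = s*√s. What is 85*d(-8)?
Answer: -1360*I*√2 ≈ -1923.3*I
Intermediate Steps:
d(s) = s^(3/2)
85*d(-8) = 85*(-8)^(3/2) = 85*(-16*I*√2) = -1360*I*√2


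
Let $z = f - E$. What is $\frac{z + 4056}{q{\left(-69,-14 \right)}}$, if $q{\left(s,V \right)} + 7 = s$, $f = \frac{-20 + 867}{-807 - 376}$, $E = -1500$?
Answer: $- \frac{938843}{12844} \approx -73.096$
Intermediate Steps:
$f = - \frac{121}{169}$ ($f = \frac{847}{-1183} = 847 \left(- \frac{1}{1183}\right) = - \frac{121}{169} \approx -0.71598$)
$q{\left(s,V \right)} = -7 + s$
$z = \frac{253379}{169}$ ($z = - \frac{121}{169} - -1500 = - \frac{121}{169} + 1500 = \frac{253379}{169} \approx 1499.3$)
$\frac{z + 4056}{q{\left(-69,-14 \right)}} = \frac{\frac{253379}{169} + 4056}{-7 - 69} = \frac{938843}{169 \left(-76\right)} = \frac{938843}{169} \left(- \frac{1}{76}\right) = - \frac{938843}{12844}$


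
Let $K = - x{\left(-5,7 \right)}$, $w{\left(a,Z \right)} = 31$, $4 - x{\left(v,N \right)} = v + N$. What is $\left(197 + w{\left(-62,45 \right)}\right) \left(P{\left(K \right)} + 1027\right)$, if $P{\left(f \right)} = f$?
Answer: $233700$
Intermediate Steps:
$x{\left(v,N \right)} = 4 - N - v$ ($x{\left(v,N \right)} = 4 - \left(v + N\right) = 4 - \left(N + v\right) = 4 - N - v$)
$K = -2$ ($K = - (4 - 7 - -5) = - (4 - 7 + 5) = \left(-1\right) 2 = -2$)
$\left(197 + w{\left(-62,45 \right)}\right) \left(P{\left(K \right)} + 1027\right) = \left(197 + 31\right) \left(-2 + 1027\right) = 228 \cdot 1025 = 233700$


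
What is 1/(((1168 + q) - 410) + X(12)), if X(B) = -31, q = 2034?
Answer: 1/2761 ≈ 0.00036219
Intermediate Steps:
1/(((1168 + q) - 410) + X(12)) = 1/(((1168 + 2034) - 410) - 31) = 1/((3202 - 410) - 31) = 1/(2792 - 31) = 1/2761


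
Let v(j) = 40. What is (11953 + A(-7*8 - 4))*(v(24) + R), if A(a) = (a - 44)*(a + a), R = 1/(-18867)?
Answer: 18439072007/18867 ≈ 9.7732e+5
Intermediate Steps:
R = -1/18867 ≈ -5.3003e-5
A(a) = 2*a*(-44 + a) (A(a) = (-44 + a)*(2*a) = 2*a*(-44 + a))
(11953 + A(-7*8 - 4))*(v(24) + R) = (11953 + 2*(-7*8 - 4)*(-44 + (-7*8 - 4)))*(40 - 1/18867) = (11953 + 2*(-56 - 4)*(-44 + (-56 - 4)))*(754679/18867) = (11953 + 2*(-60)*(-44 - 60))*(754679/18867) = (11953 + 2*(-60)*(-104))*(754679/18867) = (11953 + 12480)*(754679/18867) = 24433*(754679/18867) = 18439072007/18867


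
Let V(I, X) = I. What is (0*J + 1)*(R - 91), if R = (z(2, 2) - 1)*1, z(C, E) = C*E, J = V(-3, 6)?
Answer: -88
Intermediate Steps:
J = -3
R = 3 (R = (2*2 - 1)*1 = (4 - 1)*1 = 3*1 = 3)
(0*J + 1)*(R - 91) = (0*(-3) + 1)*(3 - 91) = (0 + 1)*(-88) = 1*(-88) = -88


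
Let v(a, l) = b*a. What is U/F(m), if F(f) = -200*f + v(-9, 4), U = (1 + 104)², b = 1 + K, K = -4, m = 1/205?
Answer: 452025/1067 ≈ 423.64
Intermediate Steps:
m = 1/205 ≈ 0.0048781
b = -3 (b = 1 - 4 = -3)
v(a, l) = -3*a
U = 11025 (U = 105² = 11025)
F(f) = 27 - 200*f (F(f) = -200*f - 3*(-9) = -200*f + 27 = 27 - 200*f)
U/F(m) = 11025/(27 - 200*1/205) = 11025/(27 - 40/41) = 11025/(1067/41) = 11025*(41/1067) = 452025/1067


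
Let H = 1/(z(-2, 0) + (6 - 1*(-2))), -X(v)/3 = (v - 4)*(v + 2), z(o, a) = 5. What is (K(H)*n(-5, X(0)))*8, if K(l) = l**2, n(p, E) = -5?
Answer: -40/169 ≈ -0.23669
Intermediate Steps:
X(v) = -3*(-4 + v)*(2 + v) (X(v) = -3*(v - 4)*(v + 2) = -3*(-4 + v)*(2 + v))
H = 1/13 (H = 1/(5 + (6 - 1*(-2))) = 1/(5 + (6 + 2)) = 1/(5 + 8) = 1/13 ≈ 0.076923)
(K(H)*n(-5, X(0)))*8 = ((1/13)**2*(-5))*8 = ((1/169)*(-5))*8 = -5/169*8 = -40/169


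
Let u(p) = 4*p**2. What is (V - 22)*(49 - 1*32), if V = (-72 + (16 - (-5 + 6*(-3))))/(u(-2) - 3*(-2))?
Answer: -799/2 ≈ -399.50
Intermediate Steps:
V = -3/2 (V = (-72 + (16 - (-5 + 6*(-3))))/(4*(-2)**2 - 3*(-2)) = (-72 + (16 - (-5 - 18)))/(4*4 + 6) = (-72 + (16 - 1*(-23)))/(16 + 6) = (-72 + (16 + 23))/22 = (-72 + 39)*(1/22) = -33*1/22 = -3/2 ≈ -1.5000)
(V - 22)*(49 - 1*32) = (-3/2 - 22)*(49 - 1*32) = -47*(49 - 32)/2 = -47/2*17 = -799/2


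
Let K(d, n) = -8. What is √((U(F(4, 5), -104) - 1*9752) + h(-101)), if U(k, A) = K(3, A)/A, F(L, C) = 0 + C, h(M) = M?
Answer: 6*I*√46254/13 ≈ 99.262*I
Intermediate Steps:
F(L, C) = C
U(k, A) = -8/A
√((U(F(4, 5), -104) - 1*9752) + h(-101)) = √((-8/(-104) - 1*9752) - 101) = √((-8*(-1/104) - 9752) - 101) = √((1/13 - 9752) - 101) = √(-126775/13 - 101) = √(-128088/13) = 6*I*√46254/13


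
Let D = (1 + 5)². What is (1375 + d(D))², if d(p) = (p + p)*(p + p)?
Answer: 43020481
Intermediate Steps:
D = 36 (D = 6² = 36)
d(p) = 4*p² (d(p) = (2*p)*(2*p) = 4*p²)
(1375 + d(D))² = (1375 + 4*36²)² = (1375 + 4*1296)² = (1375 + 5184)² = 6559² = 43020481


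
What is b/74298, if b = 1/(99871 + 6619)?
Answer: 1/7911994020 ≈ 1.2639e-10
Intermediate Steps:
b = 1/106490 ≈ 9.3906e-6
b/74298 = (1/106490)/74298 = (1/106490)*(1/74298) = 1/7911994020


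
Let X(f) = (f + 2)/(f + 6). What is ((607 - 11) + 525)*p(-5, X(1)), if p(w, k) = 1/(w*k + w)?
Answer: -7847/50 ≈ -156.94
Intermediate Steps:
X(f) = (2 + f)/(6 + f)
p(w, k) = 1/(w + k*w) (p(w, k) = 1/(k*w + w) = 1/(w + k*w))
((607 - 11) + 525)*p(-5, X(1)) = ((607 - 11) + 525)*(1/((-5)*(1 + (2 + 1)/(6 + 1)))) = (596 + 525)*(-1/(5*(1 + 3/7))) = 1121*(-1/(5*(1 + (⅐)*3))) = 1121*(-1/(5*(1 + 3/7))) = 1121*(-1/(5*10/7)) = 1121*(-⅕*7/10) = 1121*(-7/50) = -7847/50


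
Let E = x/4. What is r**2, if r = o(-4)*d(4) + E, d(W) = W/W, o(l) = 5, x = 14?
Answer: 289/4 ≈ 72.250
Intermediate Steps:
d(W) = 1
E = 7/2 (E = 14/4 = 14*(1/4) = 7/2 ≈ 3.5000)
r = 17/2 (r = 5*1 + 7/2 = 5 + 7/2 = 17/2 ≈ 8.5000)
r**2 = (17/2)**2 = 289/4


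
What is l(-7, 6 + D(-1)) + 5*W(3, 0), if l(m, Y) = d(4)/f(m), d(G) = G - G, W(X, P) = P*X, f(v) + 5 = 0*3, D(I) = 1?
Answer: 0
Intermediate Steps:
f(v) = -5 (f(v) = -5 + 0*3 = -5 + 0 = -5)
d(G) = 0
l(m, Y) = 0 (l(m, Y) = 0/(-5) = 0*(-⅕) = 0)
l(-7, 6 + D(-1)) + 5*W(3, 0) = 0 + 5*(0*3) = 0 + 5*0 = 0 + 0 = 0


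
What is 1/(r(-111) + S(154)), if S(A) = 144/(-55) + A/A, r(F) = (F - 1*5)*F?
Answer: 55/708091 ≈ 7.7674e-5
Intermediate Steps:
r(F) = F*(-5 + F) (r(F) = (F - 5)*F = (-5 + F)*F = F*(-5 + F))
S(A) = -89/55 (S(A) = 144*(-1/55) + 1 = -144/55 + 1 = -89/55)
1/(r(-111) + S(154)) = 1/(-111*(-5 - 111) - 89/55) = 1/(-111*(-116) - 89/55) = 1/(12876 - 89/55) = 1/(708091/55) = 55/708091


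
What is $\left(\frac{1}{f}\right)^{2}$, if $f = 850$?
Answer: $\frac{1}{722500} \approx 1.3841 \cdot 10^{-6}$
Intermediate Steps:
$\left(\frac{1}{f}\right)^{2} = \left(\frac{1}{850}\right)^{2} = \frac{1}{722500}$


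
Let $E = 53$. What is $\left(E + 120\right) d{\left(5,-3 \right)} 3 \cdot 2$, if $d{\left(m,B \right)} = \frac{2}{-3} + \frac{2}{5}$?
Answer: $- \frac{1384}{5} \approx -276.8$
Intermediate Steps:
$d{\left(m,B \right)} = - \frac{4}{15}$ ($d{\left(m,B \right)} = 2 \left(- \frac{1}{3}\right) + 2 \cdot \frac{1}{5} = - \frac{2}{3} + \frac{2}{5} = - \frac{4}{15}$)
$\left(E + 120\right) d{\left(5,-3 \right)} 3 \cdot 2 = \left(53 + 120\right) \left(- \frac{4}{15}\right) 3 \cdot 2 = 173 \left(\left(- \frac{4}{5}\right) 2\right) = 173 \left(- \frac{8}{5}\right) = - \frac{1384}{5}$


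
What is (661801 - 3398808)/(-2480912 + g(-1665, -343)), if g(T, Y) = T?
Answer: 2737007/2482577 ≈ 1.1025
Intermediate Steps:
(661801 - 3398808)/(-2480912 + g(-1665, -343)) = (661801 - 3398808)/(-2480912 - 1665) = -2737007/(-2482577) = -2737007*(-1/2482577) = 2737007/2482577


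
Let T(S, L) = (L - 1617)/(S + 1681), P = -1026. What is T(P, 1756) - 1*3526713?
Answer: -2309996876/655 ≈ -3.5267e+6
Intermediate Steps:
T(S, L) = (-1617 + L)/(1681 + S)
T(P, 1756) - 1*3526713 = (-1617 + 1756)/(1681 - 1026) - 1*3526713 = 139/655 - 3526713 = -2309996876/655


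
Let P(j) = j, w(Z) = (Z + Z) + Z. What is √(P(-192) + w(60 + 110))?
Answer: √318 ≈ 17.833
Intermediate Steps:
w(Z) = 3*Z (w(Z) = 2*Z + Z = 3*Z)
√(P(-192) + w(60 + 110)) = √(-192 + 3*(60 + 110)) = √(-192 + 3*170) = √(-192 + 510) = √318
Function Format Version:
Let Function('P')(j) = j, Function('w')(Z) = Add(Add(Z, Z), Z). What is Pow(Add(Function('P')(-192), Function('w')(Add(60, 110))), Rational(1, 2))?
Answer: Pow(318, Rational(1, 2)) ≈ 17.833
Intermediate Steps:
Function('w')(Z) = Mul(3, Z) (Function('w')(Z) = Add(Mul(2, Z), Z) = Mul(3, Z))
Pow(Add(Function('P')(-192), Function('w')(Add(60, 110))), Rational(1, 2)) = Pow(Add(-192, Mul(3, Add(60, 110))), Rational(1, 2)) = Pow(Add(-192, Mul(3, 170)), Rational(1, 2)) = Pow(Add(-192, 510), Rational(1, 2)) = Pow(318, Rational(1, 2))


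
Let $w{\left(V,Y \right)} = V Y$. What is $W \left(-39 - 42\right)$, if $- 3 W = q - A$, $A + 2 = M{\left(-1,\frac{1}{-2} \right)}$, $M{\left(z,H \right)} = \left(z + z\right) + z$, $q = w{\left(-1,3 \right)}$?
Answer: $54$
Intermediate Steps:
$q = -3$ ($q = \left(-1\right) 3 = -3$)
$M{\left(z,H \right)} = 3 z$ ($M{\left(z,H \right)} = 2 z + z = 3 z$)
$A = -5$ ($A = -2 + 3 \left(-1\right) = -2 - 3 = -5$)
$W = - \frac{2}{3}$ ($W = - \frac{-3 - -5}{3} = - \frac{-3 + 5}{3} = \left(- \frac{1}{3}\right) 2 = - \frac{2}{3} \approx -0.66667$)
$W \left(-39 - 42\right) = - \frac{2 \left(-39 - 42\right)}{3} = \left(- \frac{2}{3}\right) \left(-81\right) = 54$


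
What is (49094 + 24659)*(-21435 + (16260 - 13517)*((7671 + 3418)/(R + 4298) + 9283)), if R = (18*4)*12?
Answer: 9688279945823955/5162 ≈ 1.8768e+12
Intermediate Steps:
R = 864 (R = 72*12 = 864)
(49094 + 24659)*(-21435 + (16260 - 13517)*((7671 + 3418)/(R + 4298) + 9283)) = (49094 + 24659)*(-21435 + (16260 - 13517)*((7671 + 3418)/(864 + 4298) + 9283)) = 73753*(-21435 + 2743*(11089/5162 + 9283)) = 73753*(-21435 + 2743*(47929935/5162)) = 73753*(-21435 + 131471811705/5162) = 73753*(131361164235/5162) = 9688279945823955/5162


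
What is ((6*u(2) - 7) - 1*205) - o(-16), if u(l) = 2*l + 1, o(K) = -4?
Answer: -178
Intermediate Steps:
u(l) = 1 + 2*l
((6*u(2) - 7) - 1*205) - o(-16) = ((6*(1 + 2*2) - 7) - 1*205) - 1*(-4) = ((6*(1 + 4) - 7) - 205) + 4 = ((6*5 - 7) - 205) + 4 = ((30 - 7) - 205) + 4 = (23 - 205) + 4 = -182 + 4 = -178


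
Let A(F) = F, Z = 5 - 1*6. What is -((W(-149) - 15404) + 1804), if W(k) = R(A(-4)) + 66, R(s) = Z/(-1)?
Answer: 13533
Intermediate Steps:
Z = -1 (Z = 5 - 6 = -1)
R(s) = 1 (R(s) = -1/(-1) = -1*(-1) = 1)
W(k) = 67 (W(k) = 1 + 66 = 67)
-((W(-149) - 15404) + 1804) = -((67 - 15404) + 1804) = -(-15337 + 1804) = -1*(-13533) = 13533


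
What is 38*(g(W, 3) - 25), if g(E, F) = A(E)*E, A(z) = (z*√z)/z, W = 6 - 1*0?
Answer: -950 + 228*√6 ≈ -391.52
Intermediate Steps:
W = 6 (W = 6 + 0 = 6)
A(z) = √z (A(z) = z^(3/2)/z = √z)
g(E, F) = E^(3/2) (g(E, F) = √E*E = E^(3/2))
38*(g(W, 3) - 25) = 38*(6^(3/2) - 25) = 38*(6*√6 - 25) = 38*(-25 + 6*√6) = -950 + 228*√6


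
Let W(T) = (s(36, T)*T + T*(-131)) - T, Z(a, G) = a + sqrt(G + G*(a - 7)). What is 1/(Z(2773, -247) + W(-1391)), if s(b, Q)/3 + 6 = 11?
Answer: 165520/27397553849 - I*sqrt(683449)/27397553849 ≈ 6.0414e-6 - 3.0175e-8*I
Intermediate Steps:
s(b, Q) = 15 (s(b, Q) = -18 + 3*11 = -18 + 33 = 15)
Z(a, G) = a + sqrt(G + G*(-7 + a))
W(T) = -117*T (W(T) = (15*T + T*(-131)) - T = (15*T - 131*T) - T = -116*T - T = -117*T)
1/(Z(2773, -247) + W(-1391)) = 1/((2773 + sqrt(-247*(-6 + 2773))) - 117*(-1391)) = 1/((2773 + sqrt(-247*2767)) + 162747) = 1/((2773 + sqrt(-683449)) + 162747) = 1/((2773 + I*sqrt(683449)) + 162747) = 1/(165520 + I*sqrt(683449))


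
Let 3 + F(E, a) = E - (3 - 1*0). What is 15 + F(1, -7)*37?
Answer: -170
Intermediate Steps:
F(E, a) = -6 + E (F(E, a) = -3 + (E - (3 - 1*0)) = -3 + (E - (3 + 0)) = -3 + (E - 1*3) = -3 + (E - 3) = -3 + (-3 + E) = -6 + E)
15 + F(1, -7)*37 = 15 + (-6 + 1)*37 = 15 - 5*37 = 15 - 185 = -170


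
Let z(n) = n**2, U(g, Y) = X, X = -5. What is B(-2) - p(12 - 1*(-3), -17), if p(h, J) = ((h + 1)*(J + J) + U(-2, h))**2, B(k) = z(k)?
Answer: -301397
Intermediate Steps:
U(g, Y) = -5
B(k) = k**2
p(h, J) = (-5 + 2*J*(1 + h))**2 (p(h, J) = ((h + 1)*(J + J) - 5)**2 = ((1 + h)*(2*J) - 5)**2 = (2*J*(1 + h) - 5)**2 = (-5 + 2*J*(1 + h))**2)
B(-2) - p(12 - 1*(-3), -17) = (-2)**2 - (-5 + 2*(-17) + 2*(-17)*(12 - 1*(-3)))**2 = 4 - (-5 - 34 + 2*(-17)*(12 + 3))**2 = 4 - (-5 - 34 + 2*(-17)*15)**2 = 4 - (-5 - 34 - 510)**2 = 4 - 1*(-549)**2 = 4 - 1*301401 = 4 - 301401 = -301397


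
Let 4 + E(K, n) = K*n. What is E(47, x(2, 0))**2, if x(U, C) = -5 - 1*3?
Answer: 144400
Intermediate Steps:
x(U, C) = -8 (x(U, C) = -5 - 3 = -8)
E(K, n) = -4 + K*n
E(47, x(2, 0))**2 = (-4 + 47*(-8))**2 = (-4 - 376)**2 = (-380)**2 = 144400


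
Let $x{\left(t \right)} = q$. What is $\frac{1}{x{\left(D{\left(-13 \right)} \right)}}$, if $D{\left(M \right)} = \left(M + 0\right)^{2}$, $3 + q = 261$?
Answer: $\frac{1}{258} \approx 0.003876$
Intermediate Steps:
$q = 258$ ($q = -3 + 261 = 258$)
$D{\left(M \right)} = M^{2}$
$x{\left(t \right)} = 258$
$\frac{1}{x{\left(D{\left(-13 \right)} \right)}} = \frac{1}{258}$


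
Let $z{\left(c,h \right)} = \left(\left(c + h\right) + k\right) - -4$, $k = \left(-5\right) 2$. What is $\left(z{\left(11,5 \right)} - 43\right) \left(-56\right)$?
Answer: $1848$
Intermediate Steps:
$k = -10$
$z{\left(c,h \right)} = -6 + c + h$ ($z{\left(c,h \right)} = \left(\left(c + h\right) - 10\right) - -4 = \left(-10 + c + h\right) + 4 = -6 + c + h$)
$\left(z{\left(11,5 \right)} - 43\right) \left(-56\right) = \left(\left(-6 + 11 + 5\right) - 43\right) \left(-56\right) = \left(10 - 43\right) \left(-56\right) = \left(-33\right) \left(-56\right) = 1848$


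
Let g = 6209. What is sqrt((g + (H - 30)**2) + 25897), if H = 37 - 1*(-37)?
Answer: sqrt(34042) ≈ 184.50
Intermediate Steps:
H = 74 (H = 37 + 37 = 74)
sqrt((g + (H - 30)**2) + 25897) = sqrt((6209 + (74 - 30)**2) + 25897) = sqrt((6209 + 44**2) + 25897) = sqrt((6209 + 1936) + 25897) = sqrt(8145 + 25897) = sqrt(34042)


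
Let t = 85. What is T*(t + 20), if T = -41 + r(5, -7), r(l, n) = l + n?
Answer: -4515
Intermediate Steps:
T = -43 (T = -41 + (5 - 7) = -41 - 2 = -43)
T*(t + 20) = -43*(85 + 20) = -43*105 = -4515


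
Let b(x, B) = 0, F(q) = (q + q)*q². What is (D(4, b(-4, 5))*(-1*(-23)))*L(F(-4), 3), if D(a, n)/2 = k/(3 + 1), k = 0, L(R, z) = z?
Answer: 0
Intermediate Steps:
F(q) = 2*q³ (F(q) = (2*q)*q² = 2*q³)
D(a, n) = 0 (D(a, n) = 2*(0/(3 + 1)) = 2*(0/4) = 2*(0*(¼)) = 2*0 = 0)
(D(4, b(-4, 5))*(-1*(-23)))*L(F(-4), 3) = (0*(-1*(-23)))*3 = (0*23)*3 = 0*3 = 0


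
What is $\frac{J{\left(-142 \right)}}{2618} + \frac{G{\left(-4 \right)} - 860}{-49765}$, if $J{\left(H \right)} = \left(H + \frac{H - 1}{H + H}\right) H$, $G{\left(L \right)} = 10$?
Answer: $\frac{400851425}{52113908} \approx 7.6918$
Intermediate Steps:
$J{\left(H \right)} = H \left(H + \frac{-1 + H}{2 H}\right)$ ($J{\left(H \right)} = \left(H + \frac{-1 + H}{2 H}\right) H = H \left(H + \frac{-1 + H}{2 H}\right)$)
$\frac{J{\left(-142 \right)}}{2618} + \frac{G{\left(-4 \right)} - 860}{-49765} = \frac{- \frac{1}{2} + \left(-142\right)^{2} + \frac{1}{2} \left(-142\right)}{2618} + \frac{10 - 860}{-49765} = \left(- \frac{1}{2} + 20164 - 71\right) \frac{1}{2618} + \left(10 - 860\right) \left(- \frac{1}{49765}\right) = \frac{40185}{2} \cdot \frac{1}{2618} - - \frac{170}{9953} = \frac{40185}{5236} + \frac{170}{9953} = \frac{400851425}{52113908}$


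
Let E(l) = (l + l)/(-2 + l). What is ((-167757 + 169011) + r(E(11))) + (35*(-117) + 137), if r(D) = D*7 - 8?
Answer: -24254/9 ≈ -2694.9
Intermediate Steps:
E(l) = 2*l/(-2 + l) (E(l) = (2*l)/(-2 + l) = 2*l/(-2 + l))
r(D) = -8 + 7*D (r(D) = 7*D - 8 = -8 + 7*D)
((-167757 + 169011) + r(E(11))) + (35*(-117) + 137) = ((-167757 + 169011) + (-8 + 7*(2*11/(-2 + 11)))) + (35*(-117) + 137) = (1254 + (-8 + 7*(2*11/9))) + (-4095 + 137) = (1254 + (-8 + 7*(2*11*(1/9)))) - 3958 = (1254 + (-8 + 7*(22/9))) - 3958 = (1254 + (-8 + 154/9)) - 3958 = (1254 + 82/9) - 3958 = 11368/9 - 3958 = -24254/9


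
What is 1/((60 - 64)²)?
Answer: 1/16 ≈ 0.062500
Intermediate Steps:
1/((60 - 64)²) = 1/((-4)²) = 1/16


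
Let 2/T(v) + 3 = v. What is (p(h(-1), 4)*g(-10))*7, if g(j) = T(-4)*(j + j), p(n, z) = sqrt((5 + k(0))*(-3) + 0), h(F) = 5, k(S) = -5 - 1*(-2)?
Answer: 40*I*sqrt(6) ≈ 97.98*I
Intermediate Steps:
k(S) = -3 (k(S) = -5 + 2 = -3)
T(v) = 2/(-3 + v)
p(n, z) = I*sqrt(6) (p(n, z) = sqrt((5 - 3)*(-3) + 0) = sqrt(2*(-3) + 0) = sqrt(-6 + 0) = sqrt(-6) = I*sqrt(6))
g(j) = -4*j/7 (g(j) = (2/(-3 - 4))*(j + j) = (2/(-7))*(2*j) = (2*(-1/7))*(2*j) = -4*j/7)
(p(h(-1), 4)*g(-10))*7 = ((I*sqrt(6))*(-4/7*(-10)))*7 = ((I*sqrt(6))*(40/7))*7 = (40*I*sqrt(6)/7)*7 = 40*I*sqrt(6)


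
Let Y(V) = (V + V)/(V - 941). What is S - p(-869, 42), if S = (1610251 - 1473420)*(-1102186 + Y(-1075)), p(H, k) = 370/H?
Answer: -132105007349140447/875952 ≈ -1.5081e+11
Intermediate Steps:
Y(V) = 2*V/(-941 + V) (Y(V) = (2*V)/(-941 + V) = 2*V/(-941 + V))
S = -152019571173203/1008 (S = (1610251 - 1473420)*(-1102186 + 2*(-1075)/(-941 - 1075)) = 136831*(-1102186 + 2*(-1075)/(-2016)) = 136831*(-1102186 + 2*(-1075)*(-1/2016)) = 136831*(-1102186 + 1075/1008) = 136831*(-1111002413/1008) = -152019571173203/1008 ≈ -1.5081e+11)
S - p(-869, 42) = -152019571173203/1008 - 370/(-869) = -152019571173203/1008 - 370*(-1)/869 = -152019571173203/1008 - 1*(-370/869) = -152019571173203/1008 + 370/869 = -132105007349140447/875952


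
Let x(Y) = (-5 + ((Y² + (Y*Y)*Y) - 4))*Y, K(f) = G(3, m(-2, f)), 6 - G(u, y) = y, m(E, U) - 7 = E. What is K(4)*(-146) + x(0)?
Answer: -146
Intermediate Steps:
m(E, U) = 7 + E
G(u, y) = 6 - y
K(f) = 1 (K(f) = 6 - (7 - 2) = 6 - 1*5 = 6 - 5 = 1)
x(Y) = Y*(-9 + Y² + Y³) (x(Y) = (-5 + ((Y² + Y²*Y) - 4))*Y = (-5 + ((Y² + Y³) - 4))*Y = (-5 + (-4 + Y² + Y³))*Y = (-9 + Y² + Y³)*Y = Y*(-9 + Y² + Y³))
K(4)*(-146) + x(0) = 1*(-146) + 0*(-9 + 0² + 0³) = -146 + 0*(-9 + 0 + 0) = -146 + 0*(-9) = -146 + 0 = -146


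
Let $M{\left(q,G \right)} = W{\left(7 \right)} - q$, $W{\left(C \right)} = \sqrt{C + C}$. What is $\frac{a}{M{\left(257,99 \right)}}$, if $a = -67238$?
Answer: $\frac{17280166}{66035} + \frac{67238 \sqrt{14}}{66035} \approx 265.49$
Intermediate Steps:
$W{\left(C \right)} = \sqrt{2} \sqrt{C}$ ($W{\left(C \right)} = \sqrt{2 C} = \sqrt{2} \sqrt{C}$)
$M{\left(q,G \right)} = \sqrt{14} - q$ ($M{\left(q,G \right)} = \sqrt{2} \sqrt{7} - q = \sqrt{14} - q$)
$\frac{a}{M{\left(257,99 \right)}} = - \frac{67238}{\sqrt{14} - 257} = - \frac{67238}{-257 + \sqrt{14}}$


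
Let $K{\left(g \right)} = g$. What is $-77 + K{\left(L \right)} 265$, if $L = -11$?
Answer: $-2992$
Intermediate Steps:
$-77 + K{\left(L \right)} 265 = -77 - 2915 = -2992$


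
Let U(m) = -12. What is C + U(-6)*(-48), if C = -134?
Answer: 442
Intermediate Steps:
C + U(-6)*(-48) = -134 - 12*(-48) = -134 + 576 = 442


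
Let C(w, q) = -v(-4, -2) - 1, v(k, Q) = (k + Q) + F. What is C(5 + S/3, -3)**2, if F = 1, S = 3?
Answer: 16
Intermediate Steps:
v(k, Q) = 1 + Q + k (v(k, Q) = (k + Q) + 1 = (Q + k) + 1 = 1 + Q + k)
C(w, q) = 4 (C(w, q) = -(1 - 2 - 4) - 1 = -1*(-5) - 1 = 5 - 1 = 4)
C(5 + S/3, -3)**2 = 4**2 = 16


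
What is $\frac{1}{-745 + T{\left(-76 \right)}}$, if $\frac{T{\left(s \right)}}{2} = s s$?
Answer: $\frac{1}{10807} \approx 9.2533 \cdot 10^{-5}$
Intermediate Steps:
$T{\left(s \right)} = 2 s^{2}$ ($T{\left(s \right)} = 2 s s = 2 s^{2}$)
$\frac{1}{-745 + T{\left(-76 \right)}} = \frac{1}{-745 + 2 \left(-76\right)^{2}} = \frac{1}{-745 + 2 \cdot 5776} = \frac{1}{-745 + 11552} = \frac{1}{10807}$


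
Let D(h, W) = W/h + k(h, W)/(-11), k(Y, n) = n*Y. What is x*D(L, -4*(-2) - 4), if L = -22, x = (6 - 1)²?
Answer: 2150/11 ≈ 195.45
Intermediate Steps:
k(Y, n) = Y*n
x = 25 (x = 5² = 25)
D(h, W) = W/h - W*h/11 (D(h, W) = W/h + (h*W)/(-11) = W/h + (W*h)*(-1/11) = W/h - W*h/11)
x*D(L, -4*(-2) - 4) = 25*((-4*(-2) - 4)/(-22) - 1/11*(-4*(-2) - 4)*(-22)) = 25*((8 - 4)*(-1/22) - 1/11*(8 - 4)*(-22)) = 25*(4*(-1/22) - 1/11*4*(-22)) = 25*(-2/11 + 8) = 25*(86/11) = 2150/11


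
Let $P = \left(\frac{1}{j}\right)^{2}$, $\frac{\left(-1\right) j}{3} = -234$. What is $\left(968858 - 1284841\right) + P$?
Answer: $- \frac{155717686331}{492804} \approx -3.1598 \cdot 10^{5}$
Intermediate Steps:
$j = 702$ ($j = \left(-3\right) \left(-234\right) = 702$)
$P = \frac{1}{492804}$ ($P = \left(\frac{1}{702}\right)^{2} = \frac{1}{492804} \approx 2.0292 \cdot 10^{-6}$)
$\left(968858 - 1284841\right) + P = \left(968858 - 1284841\right) + \frac{1}{492804} = -315983 + \frac{1}{492804} = - \frac{155717686331}{492804}$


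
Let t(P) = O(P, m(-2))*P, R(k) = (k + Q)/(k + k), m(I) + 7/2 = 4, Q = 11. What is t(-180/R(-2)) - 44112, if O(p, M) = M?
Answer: -44072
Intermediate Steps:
m(I) = 1/2 (m(I) = -7/2 + 4 = 1/2)
R(k) = (11 + k)/(2*k) (R(k) = (k + 11)/(k + k) = (11 + k)/((2*k)) = (11 + k)*(1/(2*k)) = (11 + k)/(2*k))
t(P) = P/2
t(-180/R(-2)) - 44112 = (-180*(-4/(11 - 2)))/2 - 44112 = (-180/((1/2)*(-1/2)*9))/2 - 44112 = (-180/(-9/4))/2 - 44112 = (-180*(-4/9))/2 - 44112 = (1/2)*80 - 44112 = 40 - 44112 = -44072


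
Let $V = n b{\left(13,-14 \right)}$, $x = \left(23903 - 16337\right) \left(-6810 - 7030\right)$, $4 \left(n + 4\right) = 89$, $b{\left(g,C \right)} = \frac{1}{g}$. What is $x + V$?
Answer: $- \frac{5445098807}{52} \approx -1.0471 \cdot 10^{8}$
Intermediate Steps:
$n = \frac{73}{4}$ ($n = -4 + \frac{1}{4} \cdot 89 = -4 + \frac{89}{4} = \frac{73}{4} \approx 18.25$)
$x = -104713440$ ($x = 7566 \left(-13840\right) = -104713440$)
$V = \frac{73}{52}$ ($V = \frac{73}{4 \cdot 13} = \frac{73}{4} \cdot \frac{1}{13} = \frac{73}{52} \approx 1.4038$)
$x + V = -104713440 + \frac{73}{52} = - \frac{5445098807}{52}$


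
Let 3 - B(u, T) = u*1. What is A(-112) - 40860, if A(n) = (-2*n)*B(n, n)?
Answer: -15100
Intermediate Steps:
B(u, T) = 3 - u
A(n) = -2*n*(3 - n) (A(n) = (-2*n)*(3 - n) = -2*n*(3 - n))
A(-112) - 40860 = 2*(-112)*(-3 - 112) - 40860 = 2*(-112)*(-115) - 40860 = 25760 - 40860 = -15100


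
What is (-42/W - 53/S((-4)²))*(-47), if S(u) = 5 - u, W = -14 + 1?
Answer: -54097/143 ≈ -378.30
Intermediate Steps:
W = -13
(-42/W - 53/S((-4)²))*(-47) = (-42/(-13) - 53/(5 - 1*(-4)²))*(-47) = (-42*(-1/13) - 53/(5 - 1*16))*(-47) = (42/13 - 53/(5 - 16))*(-47) = (42/13 - 53/(-11))*(-47) = (42/13 - 53*(-1/11))*(-47) = (42/13 + 53/11)*(-47) = (1151/143)*(-47) = -54097/143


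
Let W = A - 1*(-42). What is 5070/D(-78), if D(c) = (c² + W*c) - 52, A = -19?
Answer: 195/163 ≈ 1.1963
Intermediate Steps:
W = 23 (W = -19 - 1*(-42) = -19 + 42 = 23)
D(c) = -52 + c² + 23*c (D(c) = (c² + 23*c) - 52 = -52 + c² + 23*c)
5070/D(-78) = 5070/(-52 + (-78)² + 23*(-78)) = 5070/(-52 + 6084 - 1794) = 5070/4238 = 5070*(1/4238) = 195/163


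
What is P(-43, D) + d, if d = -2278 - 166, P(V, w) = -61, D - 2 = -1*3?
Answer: -2505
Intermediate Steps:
D = -1 (D = 2 - 1*3 = 2 - 3 = -1)
d = -2444
P(-43, D) + d = -61 - 2444 = -2505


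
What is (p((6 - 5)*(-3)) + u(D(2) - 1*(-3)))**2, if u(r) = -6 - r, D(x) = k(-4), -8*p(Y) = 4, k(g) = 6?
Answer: 961/4 ≈ 240.25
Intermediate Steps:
p(Y) = -1/2 (p(Y) = -1/8*4 = -1/2)
D(x) = 6
(p((6 - 5)*(-3)) + u(D(2) - 1*(-3)))**2 = (-1/2 + (-6 - (6 - 1*(-3))))**2 = (-1/2 + (-6 - (6 + 3)))**2 = (-1/2 + (-6 - 1*9))**2 = (-1/2 + (-6 - 9))**2 = (-1/2 - 15)**2 = (-31/2)**2 = 961/4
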